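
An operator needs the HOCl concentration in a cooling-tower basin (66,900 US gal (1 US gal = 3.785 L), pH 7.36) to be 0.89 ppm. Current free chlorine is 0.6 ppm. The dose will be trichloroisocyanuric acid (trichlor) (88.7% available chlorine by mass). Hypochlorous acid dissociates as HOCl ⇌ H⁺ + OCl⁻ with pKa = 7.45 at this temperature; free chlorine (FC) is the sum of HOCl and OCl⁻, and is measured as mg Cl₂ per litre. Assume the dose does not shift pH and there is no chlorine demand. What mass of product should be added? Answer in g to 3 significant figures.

Volume: 66,900 US gal × 3.785 L/gal = 253,216 L.
[OCl⁻]/[HOCl] = 10^(pH − pKa) = 10^(7.36 − 7.45) = 0.8128; fraction as HOCl = 1/(1 + 0.8128) = 0.5516.
Free chlorine required for 0.89 ppm HOCl: 0.89 / 0.5516 = 1.613 ppm.
FC to add: 1.613 − 0.6 = 1.013 mg/L as Cl₂.
Cl₂ equivalent: 1.013 mg/L × 253,216 L = 256.6 g.
Product at 88.7% available Cl: 256.6 / 0.887 = 289.3 g.

289 g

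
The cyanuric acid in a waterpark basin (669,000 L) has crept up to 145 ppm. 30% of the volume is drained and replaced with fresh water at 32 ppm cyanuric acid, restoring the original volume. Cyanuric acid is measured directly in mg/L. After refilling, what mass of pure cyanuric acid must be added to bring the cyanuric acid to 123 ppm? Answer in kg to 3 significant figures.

7.96 kg

After draining 30% and refilling: 145 × 0.70 + 32 × 0.30 = 111.1 ppm.
Deficit to target: 123 − 111.1 = 11.9 mg/L.
Mass: 11.9 mg/L × 669,000 L = 7961 g cyanuric acid.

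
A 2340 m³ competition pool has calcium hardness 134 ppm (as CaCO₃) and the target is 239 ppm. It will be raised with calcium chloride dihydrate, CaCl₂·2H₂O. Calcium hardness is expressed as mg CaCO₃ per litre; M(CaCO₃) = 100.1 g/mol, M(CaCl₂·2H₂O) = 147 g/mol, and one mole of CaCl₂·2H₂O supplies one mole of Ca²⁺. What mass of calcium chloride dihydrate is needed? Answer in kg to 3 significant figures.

361 kg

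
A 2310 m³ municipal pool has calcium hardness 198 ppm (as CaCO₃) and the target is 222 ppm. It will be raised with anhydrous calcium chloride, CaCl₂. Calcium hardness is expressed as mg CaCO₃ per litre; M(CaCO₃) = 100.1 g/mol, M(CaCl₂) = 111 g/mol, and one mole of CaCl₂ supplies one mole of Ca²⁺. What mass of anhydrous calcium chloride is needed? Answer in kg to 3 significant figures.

61.5 kg

Volume: 2310 m³ = 2,310,000 L.
Hardness to add: (222 − 198) = 24 mg/L as CaCO₃ × 2,310,000 L = 55,440 g as CaCO₃.
Moles of Ca²⁺ (1 mol Ca²⁺ ≡ 1 mol CaCO₃): 55,440 / 100.1 g/mol = 553.8 mol.
Mass of CaCl₂: 553.8 × 111 = 61,480 g.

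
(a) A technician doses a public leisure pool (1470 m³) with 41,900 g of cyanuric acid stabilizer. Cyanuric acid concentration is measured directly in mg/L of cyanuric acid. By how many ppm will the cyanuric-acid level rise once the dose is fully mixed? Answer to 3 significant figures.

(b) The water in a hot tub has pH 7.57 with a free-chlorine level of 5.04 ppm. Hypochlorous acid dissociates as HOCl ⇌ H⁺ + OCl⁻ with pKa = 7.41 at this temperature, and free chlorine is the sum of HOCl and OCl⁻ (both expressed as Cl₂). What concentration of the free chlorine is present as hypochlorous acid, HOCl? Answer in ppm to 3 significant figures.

(a) Volume: 1470 m³ = 1,470,000 L.
(a) Rise: 41,900 g / 1,470,000 L × 1000 = 28.5 mg/L.

(b) [OCl⁻]/[HOCl] = 10^(pH − pKa) = 10^(7.57 − 7.41) = 10^0.16 = 1.445.
(b) Fraction as HOCl = 1 / (1 + 1.445) = 0.4089.
(b) HOCl = 0.4089 × 5.04 ppm = 2.061 ppm.

(a) 28.5 ppm; (b) 2.06 ppm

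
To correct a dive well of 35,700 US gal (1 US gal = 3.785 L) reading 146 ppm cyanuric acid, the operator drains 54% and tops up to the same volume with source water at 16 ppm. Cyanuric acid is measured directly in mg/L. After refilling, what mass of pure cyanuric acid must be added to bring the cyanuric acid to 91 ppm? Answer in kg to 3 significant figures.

2.05 kg

Volume: 35,700 US gal × 3.785 L/gal = 135,124 L.
After draining 54% and refilling: 146 × 0.46 + 16 × 0.54 = 75.8 ppm.
Deficit to target: 91 − 75.8 = 15.2 mg/L.
Mass: 15.2 mg/L × 135,124 L = 2054 g cyanuric acid.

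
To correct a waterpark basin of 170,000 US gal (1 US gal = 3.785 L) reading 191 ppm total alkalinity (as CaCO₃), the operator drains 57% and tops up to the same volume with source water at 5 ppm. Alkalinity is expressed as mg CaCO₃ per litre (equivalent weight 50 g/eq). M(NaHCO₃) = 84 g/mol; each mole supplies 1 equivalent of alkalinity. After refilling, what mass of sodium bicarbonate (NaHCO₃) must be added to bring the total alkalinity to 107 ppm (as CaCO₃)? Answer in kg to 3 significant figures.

Volume: 170,000 US gal × 3.785 L/gal = 643,450 L.
After draining 57% and refilling: 191 × 0.43 + 5 × 0.57 = 84.98 ppm.
Deficit to target: 107 − 84.98 = 22.02 mg/L.
As CaCO₃: 22.02 mg/L × 643,450 L = 14,170 g; ÷ 50 g/eq ÷ 1 = 283.4 mol NaHCO₃.
Mass: 283.4 × 84 = 23,800 g.

23.8 kg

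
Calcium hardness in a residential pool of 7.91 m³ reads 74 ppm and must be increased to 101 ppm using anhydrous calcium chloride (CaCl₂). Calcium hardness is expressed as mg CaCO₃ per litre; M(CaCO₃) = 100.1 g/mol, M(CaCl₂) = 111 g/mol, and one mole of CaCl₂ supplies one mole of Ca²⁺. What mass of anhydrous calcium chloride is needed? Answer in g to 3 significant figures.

237 g

Volume: 7.91 m³ = 7,910 L.
Hardness to add: (101 − 74) = 27 mg/L as CaCO₃ × 7,910 L = 213.6 g as CaCO₃.
Moles of Ca²⁺ (1 mol Ca²⁺ ≡ 1 mol CaCO₃): 213.6 / 100.1 g/mol = 2.134 mol.
Mass of CaCl₂: 2.134 × 111 = 236.8 g.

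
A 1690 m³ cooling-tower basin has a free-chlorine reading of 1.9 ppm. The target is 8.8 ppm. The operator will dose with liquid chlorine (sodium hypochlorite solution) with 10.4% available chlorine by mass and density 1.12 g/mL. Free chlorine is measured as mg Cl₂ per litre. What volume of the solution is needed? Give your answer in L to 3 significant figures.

100 L

Volume: 1690 m³ = 1,690,000 L.
Chlorine deficit: 8.8 − 1.9 = 6.9 ppm = 6.9 mg/L as Cl₂.
Cl₂ equivalent needed: 6.9 mg/L × 1,690,000 L = 11,660,000 mg = 11,660 g.
Product at 10.4% available chlorine: 11,660 / 0.104 = 112,100 g.
Volume at density 1.12 g/mL: 112,100 g ÷ 1.12 g/mL = 100,100 mL.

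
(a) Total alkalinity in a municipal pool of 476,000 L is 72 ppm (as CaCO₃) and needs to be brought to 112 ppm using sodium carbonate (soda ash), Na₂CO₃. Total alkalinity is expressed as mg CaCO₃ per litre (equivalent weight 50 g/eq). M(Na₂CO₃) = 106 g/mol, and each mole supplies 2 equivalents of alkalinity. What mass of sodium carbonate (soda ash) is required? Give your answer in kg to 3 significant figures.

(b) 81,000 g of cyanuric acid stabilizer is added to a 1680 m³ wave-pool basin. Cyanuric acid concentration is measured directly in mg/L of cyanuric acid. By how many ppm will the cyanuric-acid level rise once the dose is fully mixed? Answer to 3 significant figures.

(a) 20.2 kg; (b) 48.2 ppm

(a) Alkalinity to add: (112 − 72) = 40 mg/L as CaCO₃ × 476,000 L = 19,040 g as CaCO₃.
(a) Equivalents: 19,040 g ÷ 50 g/eq = 380.8 eq.
(a) Each mole of Na₂CO₃ supplies 2 eq, so 380.8 / 2 = 190.4 mol.
(a) Mass: 190.4 mol × 106 g/mol = 20,180 g.

(b) Volume: 1680 m³ = 1,680,000 L.
(b) Rise: 81,000 g / 1,680,000 L × 1000 = 48.21 mg/L.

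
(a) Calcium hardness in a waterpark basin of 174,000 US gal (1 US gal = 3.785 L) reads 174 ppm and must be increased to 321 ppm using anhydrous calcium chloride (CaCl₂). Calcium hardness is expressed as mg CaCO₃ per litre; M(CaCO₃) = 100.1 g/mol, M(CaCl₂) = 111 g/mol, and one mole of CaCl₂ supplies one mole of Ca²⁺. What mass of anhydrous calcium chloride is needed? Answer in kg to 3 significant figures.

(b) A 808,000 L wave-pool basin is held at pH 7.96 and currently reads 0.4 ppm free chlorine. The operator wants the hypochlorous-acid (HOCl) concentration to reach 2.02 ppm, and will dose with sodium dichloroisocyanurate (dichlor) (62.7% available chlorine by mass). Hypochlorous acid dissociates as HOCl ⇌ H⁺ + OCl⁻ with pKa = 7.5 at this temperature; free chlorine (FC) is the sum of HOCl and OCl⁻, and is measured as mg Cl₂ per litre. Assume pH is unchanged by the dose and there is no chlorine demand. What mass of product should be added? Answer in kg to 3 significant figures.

(a) Volume: 174,000 US gal × 3.785 L/gal = 658,590 L.
(a) Hardness to add: (321 − 174) = 147 mg/L as CaCO₃ × 658,590 L = 96,810 g as CaCO₃.
(a) Moles of Ca²⁺ (1 mol Ca²⁺ ≡ 1 mol CaCO₃): 96,810 / 100.1 g/mol = 967.2 mol.
(a) Mass of CaCl₂: 967.2 × 111 = 107,400 g.

(b) [OCl⁻]/[HOCl] = 10^(pH − pKa) = 10^(7.96 − 7.5) = 2.884; fraction as HOCl = 1/(1 + 2.884) = 0.2575.
(b) Free chlorine required for 2.02 ppm HOCl: 2.02 / 0.2575 = 7.846 ppm.
(b) FC to add: 7.846 − 0.4 = 7.446 mg/L as Cl₂.
(b) Cl₂ equivalent: 7.446 mg/L × 808,000 L = 6016 g.
(b) Product at 62.7% available Cl: 6016 / 0.627 = 9595 g.

(a) 107 kg; (b) 9.60 kg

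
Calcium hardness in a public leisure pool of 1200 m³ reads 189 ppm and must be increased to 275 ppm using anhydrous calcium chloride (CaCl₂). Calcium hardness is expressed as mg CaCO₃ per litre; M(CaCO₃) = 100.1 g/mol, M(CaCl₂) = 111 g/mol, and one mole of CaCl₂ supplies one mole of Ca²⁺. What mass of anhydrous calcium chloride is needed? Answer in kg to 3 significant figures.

114 kg

Volume: 1200 m³ = 1,200,000 L.
Hardness to add: (275 − 189) = 86 mg/L as CaCO₃ × 1,200,000 L = 103,200 g as CaCO₃.
Moles of Ca²⁺ (1 mol Ca²⁺ ≡ 1 mol CaCO₃): 103,200 / 100.1 g/mol = 1031 mol.
Mass of CaCl₂: 1031 × 111 = 114,400 g.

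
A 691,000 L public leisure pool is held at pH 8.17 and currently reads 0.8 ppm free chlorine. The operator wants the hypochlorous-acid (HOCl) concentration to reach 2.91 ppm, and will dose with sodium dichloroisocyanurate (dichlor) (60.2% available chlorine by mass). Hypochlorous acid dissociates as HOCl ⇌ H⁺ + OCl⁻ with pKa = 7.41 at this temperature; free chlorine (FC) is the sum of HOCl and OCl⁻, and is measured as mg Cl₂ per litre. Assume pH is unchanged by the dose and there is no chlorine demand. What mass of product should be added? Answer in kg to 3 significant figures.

[OCl⁻]/[HOCl] = 10^(pH − pKa) = 10^(8.17 − 7.41) = 5.754; fraction as HOCl = 1/(1 + 5.754) = 0.1481.
Free chlorine required for 2.91 ppm HOCl: 2.91 / 0.1481 = 19.66 ppm.
FC to add: 19.66 − 0.8 = 18.86 mg/L as Cl₂.
Cl₂ equivalent: 18.86 mg/L × 691,000 L = 13,030 g.
Product at 60.2% available Cl: 13,030 / 0.602 = 21,640 g.

21.6 kg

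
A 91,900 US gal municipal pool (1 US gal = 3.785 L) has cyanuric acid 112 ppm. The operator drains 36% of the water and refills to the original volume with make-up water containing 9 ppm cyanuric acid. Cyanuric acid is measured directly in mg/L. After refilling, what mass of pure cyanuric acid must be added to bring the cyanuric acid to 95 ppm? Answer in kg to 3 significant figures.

6.98 kg

Volume: 91,900 US gal × 3.785 L/gal = 347,842 L.
After draining 36% and refilling: 112 × 0.64 + 9 × 0.36 = 74.92 ppm.
Deficit to target: 95 − 74.92 = 20.08 mg/L.
Mass: 20.08 mg/L × 347,842 L = 6985 g cyanuric acid.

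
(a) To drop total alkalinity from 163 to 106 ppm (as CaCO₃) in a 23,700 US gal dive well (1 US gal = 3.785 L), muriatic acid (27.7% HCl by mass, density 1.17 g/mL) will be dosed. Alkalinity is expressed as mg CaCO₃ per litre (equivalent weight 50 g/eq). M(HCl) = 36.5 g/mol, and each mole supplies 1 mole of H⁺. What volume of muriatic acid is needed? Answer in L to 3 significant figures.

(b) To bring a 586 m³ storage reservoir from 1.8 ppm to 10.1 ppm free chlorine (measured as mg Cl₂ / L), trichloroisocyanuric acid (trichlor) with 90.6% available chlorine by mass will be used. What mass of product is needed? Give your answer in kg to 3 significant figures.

(a) 11.5 L; (b) 5.37 kg

(a) Volume: 23,700 US gal × 3.785 L/gal = 89,704 L.
(a) Alkalinity to neutralize: (163 − 106) = 57 mg/L as CaCO₃ × 89,704 L = 5113 g as CaCO₃.
(a) Equivalents of H⁺ required: 5113 ÷ 50 g/eq = 102.3 eq = 102.3 mol HCl.
(a) Mass of HCl: 102.3 × 36.5 = 3733 g.
(a) Mass of 27.7% solution: 3733 / 0.277 = 13,480 g.
(a) Volume: 13,480 g ÷ 1.17 g/mL = 11,520 mL.

(b) Volume: 586 m³ = 586,000 L.
(b) Chlorine deficit: 10.1 − 1.8 = 8.3 ppm = 8.3 mg/L as Cl₂.
(b) Cl₂ equivalent needed: 8.3 mg/L × 586,000 L = 4,864,000 mg = 4864 g.
(b) Product at 90.6% available chlorine: 4864 / 0.906 = 5368 g.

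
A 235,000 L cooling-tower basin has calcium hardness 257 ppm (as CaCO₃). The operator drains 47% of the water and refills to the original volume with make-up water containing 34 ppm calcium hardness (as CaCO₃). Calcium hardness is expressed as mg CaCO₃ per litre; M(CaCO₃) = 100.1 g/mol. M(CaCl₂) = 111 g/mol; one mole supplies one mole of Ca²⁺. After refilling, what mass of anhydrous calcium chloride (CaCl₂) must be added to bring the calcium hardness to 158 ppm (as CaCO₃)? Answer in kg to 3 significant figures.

After draining 47% and refilling: 257 × 0.53 + 34 × 0.47 = 152.19 ppm.
Deficit to target: 158 − 152.19 = 5.81 mg/L.
As CaCO₃: 5.81 mg/L × 235,000 L = 1365 g; ÷ 100.1 = 13.64 mol Ca²⁺.
Mass: 13.64 × 111 = 1514 g.

1.51 kg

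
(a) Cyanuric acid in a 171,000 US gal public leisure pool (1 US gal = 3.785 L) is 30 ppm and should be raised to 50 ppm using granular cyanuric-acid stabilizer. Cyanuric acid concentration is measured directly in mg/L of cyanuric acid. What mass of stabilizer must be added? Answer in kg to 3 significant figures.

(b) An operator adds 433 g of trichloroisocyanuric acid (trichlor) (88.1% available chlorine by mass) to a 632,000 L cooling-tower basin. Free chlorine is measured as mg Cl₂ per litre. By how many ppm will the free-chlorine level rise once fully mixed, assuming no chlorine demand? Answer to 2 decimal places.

(a) 12.9 kg; (b) 0.60 ppm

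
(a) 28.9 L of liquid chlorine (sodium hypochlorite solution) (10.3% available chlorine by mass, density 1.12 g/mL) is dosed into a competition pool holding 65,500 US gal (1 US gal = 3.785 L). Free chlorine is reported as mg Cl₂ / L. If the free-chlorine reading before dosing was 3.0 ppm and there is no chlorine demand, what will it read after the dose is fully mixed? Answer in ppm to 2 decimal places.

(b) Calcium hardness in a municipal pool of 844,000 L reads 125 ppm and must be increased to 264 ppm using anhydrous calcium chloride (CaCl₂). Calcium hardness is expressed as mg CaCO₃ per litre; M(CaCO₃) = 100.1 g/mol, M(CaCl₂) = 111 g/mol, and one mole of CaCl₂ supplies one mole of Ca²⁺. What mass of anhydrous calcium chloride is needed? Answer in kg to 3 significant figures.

(a) 16.45 ppm; (b) 130 kg

(a) Volume: 65,500 US gal × 3.785 L/gal = 247,918 L.
(a) Mass of solution: 28.9 L × 1000 mL/L × 1.12 g/mL = 32,370 g.
(a) Available chlorine delivered: 32,370 g × 0.103 = 3334 g as Cl₂.
(a) Concentration rise: 3334 g / 247,918 L = 13.45 mg/L = 13.45 ppm.
(a) Final FC: 3.0 + 13.45 = 16.45 ppm.

(b) Hardness to add: (264 − 125) = 139 mg/L as CaCO₃ × 844,000 L = 117,300 g as CaCO₃.
(b) Moles of Ca²⁺ (1 mol Ca²⁺ ≡ 1 mol CaCO₃): 117,300 / 100.1 g/mol = 1172 mol.
(b) Mass of CaCl₂: 1172 × 111 = 130,100 g.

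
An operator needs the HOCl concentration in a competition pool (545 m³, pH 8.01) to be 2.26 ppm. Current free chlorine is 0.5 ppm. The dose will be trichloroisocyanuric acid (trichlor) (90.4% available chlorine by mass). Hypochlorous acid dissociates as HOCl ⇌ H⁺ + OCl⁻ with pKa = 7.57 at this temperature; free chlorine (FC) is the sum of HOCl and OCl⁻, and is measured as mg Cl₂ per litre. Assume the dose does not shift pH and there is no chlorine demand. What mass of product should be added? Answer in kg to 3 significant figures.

Volume: 545 m³ = 545,000 L.
[OCl⁻]/[HOCl] = 10^(pH − pKa) = 10^(8.01 − 7.57) = 2.754; fraction as HOCl = 1/(1 + 2.754) = 0.2664.
Free chlorine required for 2.26 ppm HOCl: 2.26 / 0.2664 = 8.485 ppm.
FC to add: 8.485 − 0.5 = 7.985 mg/L as Cl₂.
Cl₂ equivalent: 7.985 mg/L × 545,000 L = 4352 g.
Product at 90.4% available Cl: 4352 / 0.904 = 4814 g.

4.81 kg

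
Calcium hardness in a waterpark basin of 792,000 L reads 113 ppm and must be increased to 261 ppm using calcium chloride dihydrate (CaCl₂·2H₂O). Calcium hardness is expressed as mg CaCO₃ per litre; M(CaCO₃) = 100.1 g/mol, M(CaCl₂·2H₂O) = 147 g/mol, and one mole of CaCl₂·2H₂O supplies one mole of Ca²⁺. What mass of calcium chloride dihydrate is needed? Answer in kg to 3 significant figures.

Hardness to add: (261 − 113) = 148 mg/L as CaCO₃ × 792,000 L = 117,200 g as CaCO₃.
Moles of Ca²⁺ (1 mol Ca²⁺ ≡ 1 mol CaCO₃): 117,200 / 100.1 g/mol = 1171 mol.
Mass of CaCl₂·2H₂O: 1171 × 147 = 172,100 g.

172 kg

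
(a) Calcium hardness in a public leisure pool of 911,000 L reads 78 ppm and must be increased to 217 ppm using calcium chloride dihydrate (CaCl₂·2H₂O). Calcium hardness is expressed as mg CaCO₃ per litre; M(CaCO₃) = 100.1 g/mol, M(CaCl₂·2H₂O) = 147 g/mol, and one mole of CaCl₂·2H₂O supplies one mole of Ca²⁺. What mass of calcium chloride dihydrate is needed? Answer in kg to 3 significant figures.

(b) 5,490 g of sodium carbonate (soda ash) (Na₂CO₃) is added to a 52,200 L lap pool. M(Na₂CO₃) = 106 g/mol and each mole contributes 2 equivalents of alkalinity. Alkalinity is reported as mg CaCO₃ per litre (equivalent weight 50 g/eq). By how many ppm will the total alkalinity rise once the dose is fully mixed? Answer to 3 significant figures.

(a) Hardness to add: (217 − 78) = 139 mg/L as CaCO₃ × 911,000 L = 126,600 g as CaCO₃.
(a) Moles of Ca²⁺ (1 mol Ca²⁺ ≡ 1 mol CaCO₃): 126,600 / 100.1 g/mol = 1265 mol.
(a) Mass of CaCl₂·2H₂O: 1265 × 147 = 186,000 g.

(b) Moles of Na₂CO₃: 5,490 g ÷ 106 g/mol = 51.79 mol → 103.6 eq of alkalinity.
(b) As CaCO₃: 103.6 eq × 50 g/eq = 5179 g.
(b) Rise: 5179 g / 52,200 L × 1000 = 99.22 mg/L.

(a) 186 kg; (b) 99.2 ppm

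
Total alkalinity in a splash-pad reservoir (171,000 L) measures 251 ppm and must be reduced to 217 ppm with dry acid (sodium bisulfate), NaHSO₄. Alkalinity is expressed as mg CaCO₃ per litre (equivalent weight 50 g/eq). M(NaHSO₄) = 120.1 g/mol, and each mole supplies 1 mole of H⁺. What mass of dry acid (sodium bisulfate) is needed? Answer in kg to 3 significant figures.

14.0 kg

Alkalinity to neutralize: (251 − 217) = 34 mg/L as CaCO₃ × 171,000 L = 5814 g as CaCO₃.
Equivalents of H⁺ required: 5814 ÷ 50 g/eq = 116.3 eq = 116.3 mol NaHSO₄.
Mass of NaHSO₄: 116.3 × 120.1 = 13,970 g.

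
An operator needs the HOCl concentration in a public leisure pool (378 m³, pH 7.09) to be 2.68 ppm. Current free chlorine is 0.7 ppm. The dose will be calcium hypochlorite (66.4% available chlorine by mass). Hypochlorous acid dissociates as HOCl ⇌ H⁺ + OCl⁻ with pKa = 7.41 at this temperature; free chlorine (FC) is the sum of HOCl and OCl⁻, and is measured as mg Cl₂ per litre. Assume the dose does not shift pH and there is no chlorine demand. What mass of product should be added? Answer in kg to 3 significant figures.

Volume: 378 m³ = 378,000 L.
[OCl⁻]/[HOCl] = 10^(pH − pKa) = 10^(7.09 − 7.41) = 0.4786; fraction as HOCl = 1/(1 + 0.4786) = 0.6763.
Free chlorine required for 2.68 ppm HOCl: 2.68 / 0.6763 = 3.963 ppm.
FC to add: 3.963 − 0.7 = 3.263 mg/L as Cl₂.
Cl₂ equivalent: 3.263 mg/L × 378,000 L = 1233 g.
Product at 66.4% available Cl: 1233 / 0.664 = 1857 g.

1.86 kg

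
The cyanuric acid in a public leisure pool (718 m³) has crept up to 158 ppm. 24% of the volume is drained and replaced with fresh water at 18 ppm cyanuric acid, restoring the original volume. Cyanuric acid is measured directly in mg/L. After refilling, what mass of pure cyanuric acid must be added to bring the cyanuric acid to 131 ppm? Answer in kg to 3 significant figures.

4.74 kg

Volume: 718 m³ = 718,000 L.
After draining 24% and refilling: 158 × 0.76 + 18 × 0.24 = 124.4 ppm.
Deficit to target: 131 − 124.4 = 6.6 mg/L.
Mass: 6.6 mg/L × 718,000 L = 4739 g cyanuric acid.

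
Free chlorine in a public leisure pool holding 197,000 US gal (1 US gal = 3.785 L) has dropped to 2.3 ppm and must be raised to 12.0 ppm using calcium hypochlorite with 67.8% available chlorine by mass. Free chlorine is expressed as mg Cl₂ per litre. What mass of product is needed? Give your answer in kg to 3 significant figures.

Volume: 197,000 US gal × 3.785 L/gal = 745,645 L.
Chlorine deficit: 12.0 − 2.3 = 9.7 ppm = 9.7 mg/L as Cl₂.
Cl₂ equivalent needed: 9.7 mg/L × 745,645 L = 7,233,000 mg = 7233 g.
Product at 67.8% available chlorine: 7233 / 0.678 = 10,670 g.

10.7 kg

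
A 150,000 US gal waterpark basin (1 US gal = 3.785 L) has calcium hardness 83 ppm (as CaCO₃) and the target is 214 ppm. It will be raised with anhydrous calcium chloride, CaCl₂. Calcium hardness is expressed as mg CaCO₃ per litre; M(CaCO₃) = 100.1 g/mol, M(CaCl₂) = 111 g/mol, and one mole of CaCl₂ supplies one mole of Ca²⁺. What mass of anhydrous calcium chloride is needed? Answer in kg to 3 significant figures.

Volume: 150,000 US gal × 3.785 L/gal = 567,750 L.
Hardness to add: (214 − 83) = 131 mg/L as CaCO₃ × 567,750 L = 74,380 g as CaCO₃.
Moles of Ca²⁺ (1 mol Ca²⁺ ≡ 1 mol CaCO₃): 74,380 / 100.1 g/mol = 743 mol.
Mass of CaCl₂: 743 × 111 = 82,470 g.

82.5 kg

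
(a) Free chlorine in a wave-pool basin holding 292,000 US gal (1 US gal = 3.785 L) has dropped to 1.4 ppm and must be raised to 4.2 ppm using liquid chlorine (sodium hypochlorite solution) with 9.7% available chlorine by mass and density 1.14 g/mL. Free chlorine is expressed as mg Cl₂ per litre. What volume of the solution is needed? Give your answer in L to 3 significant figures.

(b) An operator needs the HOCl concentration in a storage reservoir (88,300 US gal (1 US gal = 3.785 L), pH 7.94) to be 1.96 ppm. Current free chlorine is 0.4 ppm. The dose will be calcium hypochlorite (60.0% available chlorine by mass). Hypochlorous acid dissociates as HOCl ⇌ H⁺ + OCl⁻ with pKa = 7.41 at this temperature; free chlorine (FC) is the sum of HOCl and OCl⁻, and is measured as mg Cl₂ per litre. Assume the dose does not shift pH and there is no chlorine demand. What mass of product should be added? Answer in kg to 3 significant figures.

(a) 28.0 L; (b) 4.57 kg

(a) Volume: 292,000 US gal × 3.785 L/gal = 1,105,220 L.
(a) Chlorine deficit: 4.2 − 1.4 = 2.8 ppm = 2.8 mg/L as Cl₂.
(a) Cl₂ equivalent needed: 2.8 mg/L × 1,105,220 L = 3,095,000 mg = 3095 g.
(a) Product at 9.7% available chlorine: 3095 / 0.097 = 31,900 g.
(a) Volume at density 1.14 g/mL: 31,900 g ÷ 1.14 g/mL = 27,990 mL.

(b) Volume: 88,300 US gal × 3.785 L/gal = 334,216 L.
(b) [OCl⁻]/[HOCl] = 10^(pH − pKa) = 10^(7.94 − 7.41) = 3.388; fraction as HOCl = 1/(1 + 3.388) = 0.2279.
(b) Free chlorine required for 1.96 ppm HOCl: 1.96 / 0.2279 = 8.601 ppm.
(b) FC to add: 8.601 − 0.4 = 8.201 mg/L as Cl₂.
(b) Cl₂ equivalent: 8.201 mg/L × 334,216 L = 2741 g.
(b) Product at 60.0% available Cl: 2741 / 0.6 = 4568 g.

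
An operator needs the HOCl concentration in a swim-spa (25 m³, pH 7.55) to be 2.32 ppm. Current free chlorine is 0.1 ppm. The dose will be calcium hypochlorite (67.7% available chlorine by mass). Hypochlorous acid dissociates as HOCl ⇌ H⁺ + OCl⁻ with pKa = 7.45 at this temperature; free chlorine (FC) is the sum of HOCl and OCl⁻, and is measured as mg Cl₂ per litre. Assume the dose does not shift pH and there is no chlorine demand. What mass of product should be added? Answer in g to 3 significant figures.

190 g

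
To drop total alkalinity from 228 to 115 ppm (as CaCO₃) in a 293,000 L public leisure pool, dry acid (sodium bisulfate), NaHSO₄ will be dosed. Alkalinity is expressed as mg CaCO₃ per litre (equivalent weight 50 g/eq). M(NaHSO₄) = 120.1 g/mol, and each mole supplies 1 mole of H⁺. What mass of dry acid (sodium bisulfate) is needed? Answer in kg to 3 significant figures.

Alkalinity to neutralize: (228 − 115) = 113 mg/L as CaCO₃ × 293,000 L = 33,110 g as CaCO₃.
Equivalents of H⁺ required: 33,110 ÷ 50 g/eq = 662.2 eq = 662.2 mol NaHSO₄.
Mass of NaHSO₄: 662.2 × 120.1 = 79,530 g.

79.5 kg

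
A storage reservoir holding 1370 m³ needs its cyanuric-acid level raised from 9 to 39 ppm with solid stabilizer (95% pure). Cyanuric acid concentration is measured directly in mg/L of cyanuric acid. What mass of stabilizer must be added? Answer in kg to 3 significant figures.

43.3 kg

Volume: 1370 m³ = 1,370,000 L.
CYA to add: (39 − 9) = 30 mg/L × 1,370,000 L = 41,100 g cyanuric acid.
At 95% purity: 41,100 / 0.95 = 43,260 g product.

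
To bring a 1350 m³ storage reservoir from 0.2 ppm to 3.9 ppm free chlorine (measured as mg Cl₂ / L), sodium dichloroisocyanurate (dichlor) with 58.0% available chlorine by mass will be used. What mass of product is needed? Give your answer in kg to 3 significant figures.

8.61 kg

Volume: 1350 m³ = 1,350,000 L.
Chlorine deficit: 3.9 − 0.2 = 3.7 ppm = 3.7 mg/L as Cl₂.
Cl₂ equivalent needed: 3.7 mg/L × 1,350,000 L = 4,995,000 mg = 4995 g.
Product at 58.0% available chlorine: 4995 / 0.58 = 8612 g.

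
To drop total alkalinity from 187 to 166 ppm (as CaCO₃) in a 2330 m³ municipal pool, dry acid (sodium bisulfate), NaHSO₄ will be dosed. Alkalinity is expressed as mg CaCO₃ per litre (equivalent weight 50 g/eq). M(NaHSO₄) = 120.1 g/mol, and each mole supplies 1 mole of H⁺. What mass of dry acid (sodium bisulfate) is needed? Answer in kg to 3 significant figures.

Volume: 2330 m³ = 2,330,000 L.
Alkalinity to neutralize: (187 − 166) = 21 mg/L as CaCO₃ × 2,330,000 L = 48,930 g as CaCO₃.
Equivalents of H⁺ required: 48,930 ÷ 50 g/eq = 978.6 eq = 978.6 mol NaHSO₄.
Mass of NaHSO₄: 978.6 × 120.1 = 117,500 g.

118 kg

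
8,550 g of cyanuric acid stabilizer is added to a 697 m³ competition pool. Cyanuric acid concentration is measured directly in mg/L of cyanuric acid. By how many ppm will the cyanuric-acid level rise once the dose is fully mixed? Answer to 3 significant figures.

Volume: 697 m³ = 697,000 L.
Rise: 8,550 g / 697,000 L × 1000 = 12.27 mg/L.

12.3 ppm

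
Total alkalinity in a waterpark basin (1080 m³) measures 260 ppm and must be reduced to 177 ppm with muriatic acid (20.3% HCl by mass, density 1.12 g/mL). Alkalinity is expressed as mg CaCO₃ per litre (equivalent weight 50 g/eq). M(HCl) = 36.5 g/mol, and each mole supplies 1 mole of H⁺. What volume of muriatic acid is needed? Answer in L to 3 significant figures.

Volume: 1080 m³ = 1,080,000 L.
Alkalinity to neutralize: (260 − 177) = 83 mg/L as CaCO₃ × 1,080,000 L = 89,640 g as CaCO₃.
Equivalents of H⁺ required: 89,640 ÷ 50 g/eq = 1793 eq = 1793 mol HCl.
Mass of HCl: 1793 × 36.5 = 65,440 g.
Mass of 20.3% solution: 65,440 / 0.203 = 322,400 g.
Volume: 322,400 g ÷ 1.12 g/mL = 287,800 mL.

288 L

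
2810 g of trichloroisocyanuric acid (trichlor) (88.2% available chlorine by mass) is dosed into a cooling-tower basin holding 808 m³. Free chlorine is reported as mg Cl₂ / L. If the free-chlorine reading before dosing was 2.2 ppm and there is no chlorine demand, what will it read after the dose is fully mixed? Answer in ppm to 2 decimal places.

5.27 ppm

Volume: 808 m³ = 808,000 L.
Available chlorine delivered: 2810 g × 0.882 = 2478 g as Cl₂.
Concentration rise: 2478 g / 808,000 L = 3.067 mg/L = 3.07 ppm.
Final FC: 2.2 + 3.07 = 5.27 ppm.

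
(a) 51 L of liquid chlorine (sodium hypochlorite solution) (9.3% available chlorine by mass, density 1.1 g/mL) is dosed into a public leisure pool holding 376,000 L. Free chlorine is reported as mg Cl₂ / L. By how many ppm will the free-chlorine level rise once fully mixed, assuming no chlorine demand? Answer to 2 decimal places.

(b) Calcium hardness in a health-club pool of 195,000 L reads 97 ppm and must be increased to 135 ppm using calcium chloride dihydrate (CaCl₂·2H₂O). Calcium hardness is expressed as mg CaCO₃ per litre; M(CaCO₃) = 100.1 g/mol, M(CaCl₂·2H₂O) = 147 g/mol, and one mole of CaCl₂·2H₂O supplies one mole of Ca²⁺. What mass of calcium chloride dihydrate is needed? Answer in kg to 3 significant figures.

(a) Mass of solution: 51 L × 1000 mL/L × 1.1 g/mL = 56,100 g.
(a) Available chlorine delivered: 56,100 g × 0.093 = 5217 g as Cl₂.
(a) Concentration rise: 5217 g / 376,000 L = 13.88 mg/L = 13.88 ppm.

(b) Hardness to add: (135 − 97) = 38 mg/L as CaCO₃ × 195,000 L = 7410 g as CaCO₃.
(b) Moles of Ca²⁺ (1 mol Ca²⁺ ≡ 1 mol CaCO₃): 7410 / 100.1 g/mol = 74.03 mol.
(b) Mass of CaCl₂·2H₂O: 74.03 × 147 = 10,880 g.

(a) 13.88 ppm; (b) 10.9 kg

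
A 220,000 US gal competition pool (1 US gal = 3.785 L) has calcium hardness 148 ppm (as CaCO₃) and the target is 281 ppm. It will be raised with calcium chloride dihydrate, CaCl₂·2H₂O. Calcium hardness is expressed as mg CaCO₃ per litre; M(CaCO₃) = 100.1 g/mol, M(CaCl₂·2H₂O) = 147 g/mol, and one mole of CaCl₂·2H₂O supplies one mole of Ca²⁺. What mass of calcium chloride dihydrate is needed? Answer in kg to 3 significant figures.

163 kg

Volume: 220,000 US gal × 3.785 L/gal = 832,700 L.
Hardness to add: (281 − 148) = 133 mg/L as CaCO₃ × 832,700 L = 110,700 g as CaCO₃.
Moles of Ca²⁺ (1 mol Ca²⁺ ≡ 1 mol CaCO₃): 110,700 / 100.1 g/mol = 1106 mol.
Mass of CaCl₂·2H₂O: 1106 × 147 = 162,600 g.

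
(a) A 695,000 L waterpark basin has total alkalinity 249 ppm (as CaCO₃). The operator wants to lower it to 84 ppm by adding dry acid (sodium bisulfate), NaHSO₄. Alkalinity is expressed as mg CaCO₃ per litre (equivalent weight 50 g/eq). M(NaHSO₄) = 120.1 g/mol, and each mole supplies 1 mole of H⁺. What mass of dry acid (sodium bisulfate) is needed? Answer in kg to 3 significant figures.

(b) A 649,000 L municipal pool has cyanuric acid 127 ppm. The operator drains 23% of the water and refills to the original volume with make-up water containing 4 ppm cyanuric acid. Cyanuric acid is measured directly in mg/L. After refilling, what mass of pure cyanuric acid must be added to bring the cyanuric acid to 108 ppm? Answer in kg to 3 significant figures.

(a) 275 kg; (b) 6.03 kg

(a) Alkalinity to neutralize: (249 − 84) = 165 mg/L as CaCO₃ × 695,000 L = 114,700 g as CaCO₃.
(a) Equivalents of H⁺ required: 114,700 ÷ 50 g/eq = 2294 eq = 2294 mol NaHSO₄.
(a) Mass of NaHSO₄: 2294 × 120.1 = 275,400 g.

(b) After draining 23% and refilling: 127 × 0.77 + 4 × 0.23 = 98.71 ppm.
(b) Deficit to target: 108 − 98.71 = 9.29 mg/L.
(b) Mass: 9.29 mg/L × 649,000 L = 6029 g cyanuric acid.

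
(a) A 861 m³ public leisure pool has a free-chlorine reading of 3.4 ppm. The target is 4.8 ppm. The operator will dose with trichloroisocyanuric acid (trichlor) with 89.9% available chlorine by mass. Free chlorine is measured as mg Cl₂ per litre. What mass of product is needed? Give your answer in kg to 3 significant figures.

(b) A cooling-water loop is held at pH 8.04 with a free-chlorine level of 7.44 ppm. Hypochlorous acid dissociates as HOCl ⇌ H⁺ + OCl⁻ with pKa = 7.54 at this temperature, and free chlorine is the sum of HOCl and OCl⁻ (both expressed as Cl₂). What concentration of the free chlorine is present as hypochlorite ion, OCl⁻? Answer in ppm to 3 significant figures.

(a) 1.34 kg; (b) 5.65 ppm

(a) Volume: 861 m³ = 861,000 L.
(a) Chlorine deficit: 4.8 − 3.4 = 1.4 ppm = 1.4 mg/L as Cl₂.
(a) Cl₂ equivalent needed: 1.4 mg/L × 861,000 L = 1,205,000 mg = 1205 g.
(a) Product at 89.9% available chlorine: 1205 / 0.899 = 1341 g.

(b) [OCl⁻]/[HOCl] = 10^(pH − pKa) = 10^(8.04 − 7.54) = 10^0.50 = 3.162.
(b) Fraction as HOCl = 1 / (1 + 3.162) = 0.2403.
(b) OCl⁻ = (1 − 0.2403) × 7.44 ppm = 5.653 ppm.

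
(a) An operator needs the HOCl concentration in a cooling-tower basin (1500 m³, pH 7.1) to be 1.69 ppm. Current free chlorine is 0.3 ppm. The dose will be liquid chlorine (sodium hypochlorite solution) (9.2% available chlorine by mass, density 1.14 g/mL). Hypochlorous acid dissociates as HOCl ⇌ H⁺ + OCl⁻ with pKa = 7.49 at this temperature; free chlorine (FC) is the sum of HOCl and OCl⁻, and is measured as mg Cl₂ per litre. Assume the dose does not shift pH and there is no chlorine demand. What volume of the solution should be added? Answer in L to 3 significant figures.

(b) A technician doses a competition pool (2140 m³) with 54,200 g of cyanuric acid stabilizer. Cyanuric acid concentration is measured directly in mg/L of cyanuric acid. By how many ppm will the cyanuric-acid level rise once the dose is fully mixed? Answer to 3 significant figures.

(a) Volume: 1500 m³ = 1,500,000 L.
(a) [OCl⁻]/[HOCl] = 10^(pH − pKa) = 10^(7.1 − 7.49) = 0.4074; fraction as HOCl = 1/(1 + 0.4074) = 0.7105.
(a) Free chlorine required for 1.69 ppm HOCl: 1.69 / 0.7105 = 2.378 ppm.
(a) FC to add: 2.378 − 0.3 = 2.078 mg/L as Cl₂.
(a) Cl₂ equivalent: 2.078 mg/L × 1,500,000 L = 3118 g.
(a) Product at 9.2% available Cl: 3118 / 0.092 = 33,890 g.
(a) Volume: 33,890 g ÷ 1.14 g/mL = 29,730 mL.

(b) Volume: 2140 m³ = 2,140,000 L.
(b) Rise: 54,200 g / 2,140,000 L × 1000 = 25.33 mg/L.

(a) 29.7 L; (b) 25.3 ppm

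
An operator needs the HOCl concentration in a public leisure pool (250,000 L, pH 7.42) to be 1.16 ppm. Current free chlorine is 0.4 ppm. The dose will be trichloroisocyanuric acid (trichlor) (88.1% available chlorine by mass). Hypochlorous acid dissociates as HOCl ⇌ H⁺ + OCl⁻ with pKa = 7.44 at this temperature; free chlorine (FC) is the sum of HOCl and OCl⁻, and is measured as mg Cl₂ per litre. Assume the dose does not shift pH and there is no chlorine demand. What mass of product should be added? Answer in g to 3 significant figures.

530 g

[OCl⁻]/[HOCl] = 10^(pH − pKa) = 10^(7.42 − 7.44) = 0.955; fraction as HOCl = 1/(1 + 0.955) = 0.5115.
Free chlorine required for 1.16 ppm HOCl: 1.16 / 0.5115 = 2.268 ppm.
FC to add: 2.268 − 0.4 = 1.868 mg/L as Cl₂.
Cl₂ equivalent: 1.868 mg/L × 250,000 L = 466.9 g.
Product at 88.1% available Cl: 466.9 / 0.881 = 530 g.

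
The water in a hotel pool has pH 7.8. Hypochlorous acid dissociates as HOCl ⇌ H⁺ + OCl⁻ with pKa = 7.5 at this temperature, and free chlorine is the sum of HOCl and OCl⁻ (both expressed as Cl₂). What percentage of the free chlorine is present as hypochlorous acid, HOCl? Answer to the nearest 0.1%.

33.4%

[OCl⁻]/[HOCl] = 10^(pH − pKa) = 10^(7.8 − 7.5) = 10^0.30 = 1.995.
Fraction as HOCl = 1 / (1 + 1.995) = 0.3339.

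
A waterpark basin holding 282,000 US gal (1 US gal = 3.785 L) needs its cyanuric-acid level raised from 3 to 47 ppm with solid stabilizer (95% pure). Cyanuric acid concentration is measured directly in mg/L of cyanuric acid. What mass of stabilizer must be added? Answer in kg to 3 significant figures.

Volume: 282,000 US gal × 3.785 L/gal = 1,067,370 L.
CYA to add: (47 − 3) = 44 mg/L × 1,067,370 L = 46,960 g cyanuric acid.
At 95% purity: 46,960 / 0.95 = 49,440 g product.

49.4 kg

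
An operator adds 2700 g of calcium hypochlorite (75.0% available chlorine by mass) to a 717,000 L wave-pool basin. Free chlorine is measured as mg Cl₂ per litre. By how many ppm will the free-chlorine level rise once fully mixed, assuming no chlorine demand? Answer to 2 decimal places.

2.82 ppm

Available chlorine delivered: 2700 g × 0.75 = 2025 g as Cl₂.
Concentration rise: 2025 g / 717,000 L = 2.824 mg/L = 2.82 ppm.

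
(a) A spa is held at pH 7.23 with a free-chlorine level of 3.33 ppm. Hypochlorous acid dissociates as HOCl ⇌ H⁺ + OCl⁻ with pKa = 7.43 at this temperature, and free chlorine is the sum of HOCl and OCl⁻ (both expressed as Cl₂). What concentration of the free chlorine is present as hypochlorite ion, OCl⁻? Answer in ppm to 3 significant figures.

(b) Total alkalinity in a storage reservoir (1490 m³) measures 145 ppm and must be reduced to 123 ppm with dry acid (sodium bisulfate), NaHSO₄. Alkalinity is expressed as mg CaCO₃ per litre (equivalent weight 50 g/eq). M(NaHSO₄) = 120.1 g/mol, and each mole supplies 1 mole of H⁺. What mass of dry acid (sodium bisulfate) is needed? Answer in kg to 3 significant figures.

(a) [OCl⁻]/[HOCl] = 10^(pH − pKa) = 10^(7.23 − 7.43) = 10^-0.20 = 0.631.
(a) Fraction as HOCl = 1 / (1 + 0.631) = 0.6131.
(a) OCl⁻ = (1 − 0.6131) × 3.33 ppm = 1.288 ppm.

(b) Volume: 1490 m³ = 1,490,000 L.
(b) Alkalinity to neutralize: (145 − 123) = 22 mg/L as CaCO₃ × 1,490,000 L = 32,780 g as CaCO₃.
(b) Equivalents of H⁺ required: 32,780 ÷ 50 g/eq = 655.6 eq = 655.6 mol NaHSO₄.
(b) Mass of NaHSO₄: 655.6 × 120.1 = 78,740 g.

(a) 1.29 ppm; (b) 78.7 kg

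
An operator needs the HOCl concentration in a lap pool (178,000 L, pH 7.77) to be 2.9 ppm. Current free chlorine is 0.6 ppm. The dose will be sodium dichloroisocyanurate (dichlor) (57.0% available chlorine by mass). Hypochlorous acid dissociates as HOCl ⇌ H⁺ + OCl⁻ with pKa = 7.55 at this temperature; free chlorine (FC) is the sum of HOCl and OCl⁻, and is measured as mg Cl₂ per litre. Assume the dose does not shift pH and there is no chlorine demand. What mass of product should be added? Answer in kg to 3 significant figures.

[OCl⁻]/[HOCl] = 10^(pH − pKa) = 10^(7.77 − 7.55) = 1.66; fraction as HOCl = 1/(1 + 1.66) = 0.376.
Free chlorine required for 2.9 ppm HOCl: 2.9 / 0.376 = 7.713 ppm.
FC to add: 7.713 − 0.6 = 7.113 mg/L as Cl₂.
Cl₂ equivalent: 7.113 mg/L × 178,000 L = 1266 g.
Product at 57.0% available Cl: 1266 / 0.57 = 2221 g.

2.22 kg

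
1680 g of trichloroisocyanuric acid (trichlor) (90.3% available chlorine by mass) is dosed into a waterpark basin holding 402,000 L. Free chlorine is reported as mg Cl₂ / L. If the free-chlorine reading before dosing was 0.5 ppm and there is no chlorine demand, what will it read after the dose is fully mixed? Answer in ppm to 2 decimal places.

Available chlorine delivered: 1680 g × 0.903 = 1517 g as Cl₂.
Concentration rise: 1517 g / 402,000 L = 3.774 mg/L = 3.77 ppm.
Final FC: 0.5 + 3.77 = 4.27 ppm.

4.27 ppm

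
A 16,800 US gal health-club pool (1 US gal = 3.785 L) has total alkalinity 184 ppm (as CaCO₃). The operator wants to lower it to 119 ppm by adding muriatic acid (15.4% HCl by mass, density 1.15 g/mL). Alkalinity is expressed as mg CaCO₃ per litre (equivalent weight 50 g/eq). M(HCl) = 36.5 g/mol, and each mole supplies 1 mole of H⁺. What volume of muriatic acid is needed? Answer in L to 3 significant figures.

17.0 L

Volume: 16,800 US gal × 3.785 L/gal = 63,588 L.
Alkalinity to neutralize: (184 − 119) = 65 mg/L as CaCO₃ × 63,588 L = 4133 g as CaCO₃.
Equivalents of H⁺ required: 4133 ÷ 50 g/eq = 82.66 eq = 82.66 mol HCl.
Mass of HCl: 82.66 × 36.5 = 3017 g.
Mass of 15.4% solution: 3017 / 0.154 = 19,590 g.
Volume: 19,590 g ÷ 1.15 g/mL = 17,040 mL.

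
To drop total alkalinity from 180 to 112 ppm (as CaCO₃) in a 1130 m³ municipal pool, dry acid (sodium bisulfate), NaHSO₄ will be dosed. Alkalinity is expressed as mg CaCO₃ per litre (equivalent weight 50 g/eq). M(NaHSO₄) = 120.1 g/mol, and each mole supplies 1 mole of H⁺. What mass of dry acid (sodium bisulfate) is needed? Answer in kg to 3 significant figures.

Volume: 1130 m³ = 1,130,000 L.
Alkalinity to neutralize: (180 − 112) = 68 mg/L as CaCO₃ × 1,130,000 L = 76,840 g as CaCO₃.
Equivalents of H⁺ required: 76,840 ÷ 50 g/eq = 1537 eq = 1537 mol NaHSO₄.
Mass of NaHSO₄: 1537 × 120.1 = 184,600 g.

185 kg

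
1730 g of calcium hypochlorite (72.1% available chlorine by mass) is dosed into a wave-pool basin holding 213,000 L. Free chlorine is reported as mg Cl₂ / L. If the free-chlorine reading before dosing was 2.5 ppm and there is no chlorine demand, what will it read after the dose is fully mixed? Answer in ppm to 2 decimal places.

8.36 ppm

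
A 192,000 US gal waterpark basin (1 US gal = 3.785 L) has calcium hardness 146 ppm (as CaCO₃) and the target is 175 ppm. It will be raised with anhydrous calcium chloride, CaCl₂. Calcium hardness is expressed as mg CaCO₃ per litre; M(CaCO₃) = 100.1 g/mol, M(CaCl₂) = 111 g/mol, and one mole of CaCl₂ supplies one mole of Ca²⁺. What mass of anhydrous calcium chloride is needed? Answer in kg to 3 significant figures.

Volume: 192,000 US gal × 3.785 L/gal = 726,720 L.
Hardness to add: (175 − 146) = 29 mg/L as CaCO₃ × 726,720 L = 21,070 g as CaCO₃.
Moles of Ca²⁺ (1 mol Ca²⁺ ≡ 1 mol CaCO₃): 21,070 / 100.1 g/mol = 210.5 mol.
Mass of CaCl₂: 210.5 × 111 = 23,370 g.

23.4 kg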